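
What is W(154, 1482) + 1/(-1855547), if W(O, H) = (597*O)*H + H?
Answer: 252824955008105/1855547 ≈ 1.3625e+8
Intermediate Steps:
W(O, H) = H + 597*H*O (W(O, H) = 597*H*O + H = H + 597*H*O)
W(154, 1482) + 1/(-1855547) = 1482*(1 + 597*154) + 1/(-1855547) = 1482*(1 + 91938) - 1/1855547 = 1482*91939 - 1/1855547 = 136253598 - 1/1855547 = 252824955008105/1855547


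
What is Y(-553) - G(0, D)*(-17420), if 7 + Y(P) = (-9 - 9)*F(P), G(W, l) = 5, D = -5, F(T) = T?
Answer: 97047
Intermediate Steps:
Y(P) = -7 - 18*P (Y(P) = -7 + (-9 - 9)*P = -7 - 18*P)
Y(-553) - G(0, D)*(-17420) = (-7 - 18*(-553)) - 5*(-17420) = (-7 + 9954) - 1*(-87100) = 9947 + 87100 = 97047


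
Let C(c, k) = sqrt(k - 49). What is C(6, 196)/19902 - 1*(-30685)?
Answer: 30685 + 7*sqrt(3)/19902 ≈ 30685.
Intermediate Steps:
C(c, k) = sqrt(-49 + k)
C(6, 196)/19902 - 1*(-30685) = sqrt(-49 + 196)/19902 - 1*(-30685) = sqrt(147)*(1/19902) + 30685 = (7*sqrt(3))*(1/19902) + 30685 = 7*sqrt(3)/19902 + 30685 = 30685 + 7*sqrt(3)/19902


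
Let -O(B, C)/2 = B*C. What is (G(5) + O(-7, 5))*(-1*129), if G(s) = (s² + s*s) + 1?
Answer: -15609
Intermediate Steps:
O(B, C) = -2*B*C
G(s) = 1 + 2*s² (G(s) = (s² + s²) + 1 = 2*s² + 1 = 1 + 2*s²)
(G(5) + O(-7, 5))*(-1*129) = ((1 + 2*5²) - 2*(-7)*5)*(-1*129) = ((1 + 2*25) + 70)*(-129) = ((1 + 50) + 70)*(-129) = (51 + 70)*(-129) = 121*(-129) = -15609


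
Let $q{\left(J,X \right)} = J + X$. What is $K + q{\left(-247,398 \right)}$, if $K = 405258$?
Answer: $405409$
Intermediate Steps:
$K + q{\left(-247,398 \right)} = 405258 + \left(-247 + 398\right) = 405258 + 151 = 405409$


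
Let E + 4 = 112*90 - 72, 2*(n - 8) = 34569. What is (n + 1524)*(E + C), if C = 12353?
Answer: 841360981/2 ≈ 4.2068e+8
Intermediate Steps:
n = 34585/2 (n = 8 + (½)*34569 = 8 + 34569/2 = 34585/2 ≈ 17293.)
E = 10004 (E = -4 + (112*90 - 72) = -4 + (10080 - 72) = -4 + 10008 = 10004)
(n + 1524)*(E + C) = (34585/2 + 1524)*(10004 + 12353) = (37633/2)*22357 = 841360981/2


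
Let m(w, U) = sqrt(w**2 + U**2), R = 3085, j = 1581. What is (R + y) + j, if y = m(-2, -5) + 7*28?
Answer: 4862 + sqrt(29) ≈ 4867.4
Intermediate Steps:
m(w, U) = sqrt(U**2 + w**2)
y = 196 + sqrt(29) (y = sqrt((-5)**2 + (-2)**2) + 7*28 = sqrt(25 + 4) + 196 = sqrt(29) + 196 = 196 + sqrt(29) ≈ 201.39)
(R + y) + j = (3085 + (196 + sqrt(29))) + 1581 = (3281 + sqrt(29)) + 1581 = 4862 + sqrt(29)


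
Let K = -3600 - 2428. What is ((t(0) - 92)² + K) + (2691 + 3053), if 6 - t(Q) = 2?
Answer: 7460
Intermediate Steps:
t(Q) = 4 (t(Q) = 6 - 1*2 = 6 - 2 = 4)
K = -6028
((t(0) - 92)² + K) + (2691 + 3053) = ((4 - 92)² - 6028) + (2691 + 3053) = ((-88)² - 6028) + 5744 = (7744 - 6028) + 5744 = 1716 + 5744 = 7460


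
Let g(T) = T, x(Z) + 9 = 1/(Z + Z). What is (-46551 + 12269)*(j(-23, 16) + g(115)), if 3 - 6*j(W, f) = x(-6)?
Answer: -144412925/36 ≈ -4.0115e+6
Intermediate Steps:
x(Z) = -9 + 1/(2*Z) (x(Z) = -9 + 1/(Z + Z) = -9 + 1/(2*Z))
j(W, f) = 145/72 (j(W, f) = ½ - (-9 + (½)/(-6))/6 = ½ - (-9 + (½)*(-⅙))/6 = ½ - (-9 - 1/12)/6 = ½ - ⅙*(-109/12) = ½ + 109/72 = 145/72)
(-46551 + 12269)*(j(-23, 16) + g(115)) = (-46551 + 12269)*(145/72 + 115) = -34282*8425/72 = -144412925/36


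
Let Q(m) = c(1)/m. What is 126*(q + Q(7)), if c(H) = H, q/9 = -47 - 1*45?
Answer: -104310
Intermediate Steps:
q = -828 (q = 9*(-47 - 1*45) = 9*(-47 - 45) = 9*(-92) = -828)
Q(m) = 1/m
126*(q + Q(7)) = 126*(-828 + 1/7) = 126*(-828 + ⅐) = 126*(-5795/7) = -104310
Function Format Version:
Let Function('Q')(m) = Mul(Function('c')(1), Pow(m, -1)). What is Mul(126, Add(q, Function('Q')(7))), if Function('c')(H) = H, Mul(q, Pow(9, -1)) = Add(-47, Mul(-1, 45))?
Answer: -104310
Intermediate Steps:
q = -828 (q = Mul(9, Add(-47, Mul(-1, 45))) = Mul(9, Add(-47, -45)) = Mul(9, -92) = -828)
Function('Q')(m) = Pow(m, -1) (Function('Q')(m) = Mul(1, Pow(m, -1)) = Pow(m, -1))
Mul(126, Add(q, Function('Q')(7))) = Mul(126, Add(-828, Pow(7, -1))) = Mul(126, Add(-828, Rational(1, 7))) = Mul(126, Rational(-5795, 7)) = -104310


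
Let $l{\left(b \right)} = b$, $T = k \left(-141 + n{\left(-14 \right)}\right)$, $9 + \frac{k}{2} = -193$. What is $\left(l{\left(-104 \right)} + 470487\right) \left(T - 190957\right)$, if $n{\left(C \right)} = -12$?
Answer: $-60747612535$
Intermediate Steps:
$k = -404$ ($k = -18 + 2 \left(-193\right) = -18 - 386 = -404$)
$T = 61812$ ($T = - 404 \left(-141 - 12\right) = \left(-404\right) \left(-153\right) = 61812$)
$\left(l{\left(-104 \right)} + 470487\right) \left(T - 190957\right) = \left(-104 + 470487\right) \left(61812 - 190957\right) = 470383 \left(-129145\right) = -60747612535$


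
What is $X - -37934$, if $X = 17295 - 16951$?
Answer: $38278$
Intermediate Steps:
$X = 344$ ($X = 17295 - 16951 = 344$)
$X - -37934 = 344 - -37934 = 344 + 37934 = 38278$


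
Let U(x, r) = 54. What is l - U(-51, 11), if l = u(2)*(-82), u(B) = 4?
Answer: -382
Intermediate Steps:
l = -328 (l = 4*(-82) = -328)
l - U(-51, 11) = -328 - 1*54 = -328 - 54 = -382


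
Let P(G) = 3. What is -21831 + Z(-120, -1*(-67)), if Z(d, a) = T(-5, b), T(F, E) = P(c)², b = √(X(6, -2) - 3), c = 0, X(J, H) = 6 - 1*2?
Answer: -21822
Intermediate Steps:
X(J, H) = 4 (X(J, H) = 6 - 2 = 4)
b = 1 (b = √(4 - 3) = √1 = 1)
T(F, E) = 9 (T(F, E) = 3² = 9)
Z(d, a) = 9
-21831 + Z(-120, -1*(-67)) = -21831 + 9 = -21822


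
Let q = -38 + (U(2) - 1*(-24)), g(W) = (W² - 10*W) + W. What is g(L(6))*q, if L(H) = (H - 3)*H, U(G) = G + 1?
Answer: -1782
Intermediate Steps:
U(G) = 1 + G
L(H) = H*(-3 + H) (L(H) = (-3 + H)*H = H*(-3 + H))
g(W) = W² - 9*W
q = -11 (q = -38 + ((1 + 2) - 1*(-24)) = -38 + (3 + 24) = -38 + 27 = -11)
g(L(6))*q = ((6*(-3 + 6))*(-9 + 6*(-3 + 6)))*(-11) = ((6*3)*(-9 + 6*3))*(-11) = (18*(-9 + 18))*(-11) = (18*9)*(-11) = 162*(-11) = -1782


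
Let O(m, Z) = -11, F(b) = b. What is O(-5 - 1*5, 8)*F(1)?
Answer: -11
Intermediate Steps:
O(-5 - 1*5, 8)*F(1) = -11*1 = -11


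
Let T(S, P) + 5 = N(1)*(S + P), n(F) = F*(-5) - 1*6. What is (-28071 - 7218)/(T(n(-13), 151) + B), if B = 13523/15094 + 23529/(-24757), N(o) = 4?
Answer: -488402580506/11555712745 ≈ -42.265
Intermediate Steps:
n(F) = -6 - 5*F (n(F) = -5*F - 6 = -6 - 5*F)
B = -20357815/373682158 (B = 13523*(1/15094) + 23529*(-1/24757) = 13523/15094 - 23529/24757 = -20357815/373682158 ≈ -0.054479)
T(S, P) = -5 + 4*P + 4*S (T(S, P) = -5 + 4*(S + P) = -5 + 4*(P + S) = -5 + (4*P + 4*S) = -5 + 4*P + 4*S)
(-28071 - 7218)/(T(n(-13), 151) + B) = (-28071 - 7218)/((-5 + 4*151 + 4*(-6 - 5*(-13))) - 20357815/373682158) = -35289/((-5 + 604 + 4*(-6 + 65)) - 20357815/373682158) = -35289/((-5 + 604 + 4*59) - 20357815/373682158) = -35289/((-5 + 604 + 236) - 20357815/373682158) = -35289/(835 - 20357815/373682158) = -35289/312004244115/373682158 = -35289*373682158/312004244115 = -488402580506/11555712745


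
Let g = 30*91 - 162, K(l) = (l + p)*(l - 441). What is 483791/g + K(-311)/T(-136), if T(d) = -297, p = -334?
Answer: -122432977/84744 ≈ -1444.7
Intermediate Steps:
K(l) = (-441 + l)*(-334 + l) (K(l) = (l - 334)*(l - 441) = (-334 + l)*(-441 + l) = (-441 + l)*(-334 + l))
g = 2568 (g = 2730 - 162 = 2568)
483791/g + K(-311)/T(-136) = 483791/2568 + (147294 + (-311)² - 775*(-311))/(-297) = 483791*(1/2568) + (147294 + 96721 + 241025)*(-1/297) = 483791/2568 + 485040*(-1/297) = 483791/2568 - 161680/99 = -122432977/84744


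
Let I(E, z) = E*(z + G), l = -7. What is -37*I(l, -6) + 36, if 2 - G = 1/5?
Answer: -5259/5 ≈ -1051.8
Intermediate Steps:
G = 9/5 (G = 2 - 1/5 = 2 - 1*⅕ = 2 - ⅕ = 9/5 ≈ 1.8000)
I(E, z) = E*(9/5 + z) (I(E, z) = E*(z + 9/5) = E*(9/5 + z))
-37*I(l, -6) + 36 = -37*(-7)*(9 + 5*(-6))/5 + 36 = -37*(-7)*(9 - 30)/5 + 36 = -37*(-7)*(-21)/5 + 36 = -37*147/5 + 36 = -5439/5 + 36 = -5259/5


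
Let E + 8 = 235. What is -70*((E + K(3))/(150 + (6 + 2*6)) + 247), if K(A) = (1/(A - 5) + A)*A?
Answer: -417305/24 ≈ -17388.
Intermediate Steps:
E = 227 (E = -8 + 235 = 227)
K(A) = A*(A + 1/(-5 + A)) (K(A) = (1/(-5 + A) + A)*A = (A + 1/(-5 + A))*A = A*(A + 1/(-5 + A)))
-70*((E + K(3))/(150 + (6 + 2*6)) + 247) = -70*((227 + 3*(1 + 3² - 5*3)/(-5 + 3))/(150 + (6 + 2*6)) + 247) = -70*((227 + 3*(1 + 9 - 15)/(-2))/(150 + (6 + 12)) + 247) = -70*((227 + 3*(-½)*(-5))/(150 + 18) + 247) = -70*((227 + 15/2)/168 + 247) = -70*((469/2)*(1/168) + 247) = -70*(67/48 + 247) = -70*11923/48 = -417305/24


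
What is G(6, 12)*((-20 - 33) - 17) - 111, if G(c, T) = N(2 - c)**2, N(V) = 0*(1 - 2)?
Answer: -111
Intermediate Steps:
N(V) = 0 (N(V) = 0*(-1) = 0)
G(c, T) = 0 (G(c, T) = 0**2 = 0)
G(6, 12)*((-20 - 33) - 17) - 111 = 0*((-20 - 33) - 17) - 111 = 0*(-53 - 17) - 111 = 0*(-70) - 111 = 0 - 111 = -111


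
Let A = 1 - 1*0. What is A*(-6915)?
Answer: -6915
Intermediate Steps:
A = 1 (A = 1 + 0 = 1)
A*(-6915) = 1*(-6915) = -6915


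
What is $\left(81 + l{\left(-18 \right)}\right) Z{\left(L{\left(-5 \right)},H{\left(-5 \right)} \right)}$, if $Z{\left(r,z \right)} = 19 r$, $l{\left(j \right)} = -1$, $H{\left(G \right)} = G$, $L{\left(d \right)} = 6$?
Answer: $9120$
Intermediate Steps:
$\left(81 + l{\left(-18 \right)}\right) Z{\left(L{\left(-5 \right)},H{\left(-5 \right)} \right)} = \left(81 - 1\right) 19 \cdot 6 = 80 \cdot 114 = 9120$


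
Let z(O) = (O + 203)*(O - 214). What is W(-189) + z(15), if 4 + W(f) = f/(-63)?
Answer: -43383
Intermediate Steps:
z(O) = (-214 + O)*(203 + O) (z(O) = (203 + O)*(-214 + O) = (-214 + O)*(203 + O))
W(f) = -4 - f/63 (W(f) = -4 + f/(-63) = -4 + f*(-1/63) = -4 - f/63)
W(-189) + z(15) = (-4 - 1/63*(-189)) + (-43442 + 15² - 11*15) = (-4 + 3) + (-43442 + 225 - 165) = -1 - 43382 = -43383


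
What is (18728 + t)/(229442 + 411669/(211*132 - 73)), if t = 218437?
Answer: 6588206535/6374080987 ≈ 1.0336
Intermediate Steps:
(18728 + t)/(229442 + 411669/(211*132 - 73)) = (18728 + 218437)/(229442 + 411669/(211*132 - 73)) = 237165/(229442 + 411669/(27852 - 73)) = 237165/(229442 + 411669/27779) = 237165/(6374080987/27779) = 237165*(27779/6374080987) = 6588206535/6374080987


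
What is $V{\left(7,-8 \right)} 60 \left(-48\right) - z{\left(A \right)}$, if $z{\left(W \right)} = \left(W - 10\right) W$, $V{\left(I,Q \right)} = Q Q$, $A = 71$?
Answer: $-188651$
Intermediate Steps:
$V{\left(I,Q \right)} = Q^{2}$
$z{\left(W \right)} = W \left(-10 + W\right)$ ($z{\left(W \right)} = \left(-10 + W\right) W = W \left(-10 + W\right)$)
$V{\left(7,-8 \right)} 60 \left(-48\right) - z{\left(A \right)} = \left(-8\right)^{2} \cdot 60 \left(-48\right) - 71 \left(-10 + 71\right) = 64 \cdot 60 \left(-48\right) - 71 \cdot 61 = 3840 \left(-48\right) - 4331 = -184320 - 4331 = -188651$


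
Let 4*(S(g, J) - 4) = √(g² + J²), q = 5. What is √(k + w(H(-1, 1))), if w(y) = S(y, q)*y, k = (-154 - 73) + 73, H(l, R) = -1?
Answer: √(-632 - √26)/2 ≈ 12.62*I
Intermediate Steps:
k = -154 (k = -227 + 73 = -154)
S(g, J) = 4 + √(J² + g²)/4 (S(g, J) = 4 + √(g² + J²)/4 = 4 + √(J² + g²)/4)
w(y) = y*(4 + √(25 + y²)/4) (w(y) = (4 + √(5² + y²)/4)*y = (4 + √(25 + y²)/4)*y = y*(4 + √(25 + y²)/4))
√(k + w(H(-1, 1))) = √(-154 + (¼)*(-1)*(16 + √(25 + (-1)²))) = √(-154 + (¼)*(-1)*(16 + √(25 + 1))) = √(-154 + (¼)*(-1)*(16 + √26)) = √(-154 + (-4 - √26/4)) = √(-158 - √26/4)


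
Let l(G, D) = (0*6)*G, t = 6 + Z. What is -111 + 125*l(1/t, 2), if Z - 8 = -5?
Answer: -111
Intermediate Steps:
Z = 3 (Z = 8 - 5 = 3)
t = 9 (t = 6 + 3 = 9)
l(G, D) = 0 (l(G, D) = 0*G = 0)
-111 + 125*l(1/t, 2) = -111 + 125*0 = -111 + 0 = -111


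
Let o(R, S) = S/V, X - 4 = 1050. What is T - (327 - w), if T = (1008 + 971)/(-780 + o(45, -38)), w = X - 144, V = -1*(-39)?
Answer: 17679833/30458 ≈ 580.47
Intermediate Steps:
V = 39
X = 1054 (X = 4 + 1050 = 1054)
w = 910 (w = 1054 - 144 = 910)
o(R, S) = S/39
T = -77181/30458 (T = (1008 + 971)/(-780 + (1/39)*(-38)) = 1979/(-780 - 38/39) = 1979/(-30458/39) = 1979*(-39/30458) = -77181/30458 ≈ -2.5340)
T - (327 - w) = -77181/30458 - (327 - 1*910) = -77181/30458 - (327 - 910) = -77181/30458 - 1*(-583) = -77181/30458 + 583 = 17679833/30458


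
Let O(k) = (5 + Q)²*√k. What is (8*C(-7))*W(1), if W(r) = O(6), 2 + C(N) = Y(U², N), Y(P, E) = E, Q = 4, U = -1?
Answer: -5832*√6 ≈ -14285.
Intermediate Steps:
O(k) = 81*√k (O(k) = (5 + 4)²*√k = 9²*√k = 81*√k)
C(N) = -2 + N
W(r) = 81*√6
(8*C(-7))*W(1) = (8*(-2 - 7))*(81*√6) = (8*(-9))*(81*√6) = -5832*√6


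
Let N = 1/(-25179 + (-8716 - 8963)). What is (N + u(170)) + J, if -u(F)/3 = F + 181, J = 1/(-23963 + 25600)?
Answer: -73876907717/70158546 ≈ -1053.0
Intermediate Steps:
J = 1/1637 ≈ 0.00061087
u(F) = -543 - 3*F (u(F) = -3*(F + 181) = -3*(181 + F) = -543 - 3*F)
N = -1/42858 (N = 1/(-25179 - 17679) = 1/(-42858) = -1/42858 ≈ -2.3333e-5)
(N + u(170)) + J = (-1/42858 + (-543 - 3*170)) + 1/1637 = (-1/42858 + (-543 - 510)) + 1/1637 = (-1/42858 - 1053) + 1/1637 = -45129475/42858 + 1/1637 = -73876907717/70158546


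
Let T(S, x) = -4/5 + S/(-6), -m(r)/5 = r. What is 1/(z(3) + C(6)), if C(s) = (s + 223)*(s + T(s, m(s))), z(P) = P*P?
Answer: 5/4854 ≈ 0.0010301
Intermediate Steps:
m(r) = -5*r
T(S, x) = -4/5 - S/6 (T(S, x) = -4*1/5 + S*(-1/6) = -4/5 - S/6)
z(P) = P**2
C(s) = (223 + s)*(-4/5 + 5*s/6) (C(s) = (s + 223)*(s + (-4/5 - s/6)) = (223 + s)*(-4/5 + 5*s/6))
1/(z(3) + C(6)) = 1/(3**2 + (-892/5 + (5/6)*6**2 + (5551/30)*6)) = 1/(9 + (-892/5 + (5/6)*36 + 5551/5)) = 1/(9 + (-892/5 + 30 + 5551/5)) = 1/(9 + 4809/5) = 1/(4854/5) = 5/4854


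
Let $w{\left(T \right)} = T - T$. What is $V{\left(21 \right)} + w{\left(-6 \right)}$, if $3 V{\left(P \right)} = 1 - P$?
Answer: $- \frac{20}{3} \approx -6.6667$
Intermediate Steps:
$w{\left(T \right)} = 0$
$V{\left(P \right)} = \frac{1}{3} - \frac{P}{3}$ ($V{\left(P \right)} = \frac{1 - P}{3} = \frac{1}{3} - \frac{P}{3}$)
$V{\left(21 \right)} + w{\left(-6 \right)} = \left(\frac{1}{3} - 7\right) + 0 = - \frac{20}{3} + 0 = - \frac{20}{3}$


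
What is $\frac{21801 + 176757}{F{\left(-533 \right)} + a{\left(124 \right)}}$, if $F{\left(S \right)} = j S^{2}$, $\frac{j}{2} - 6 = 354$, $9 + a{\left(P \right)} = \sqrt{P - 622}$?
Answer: $\frac{13537953883206}{13946092327084513} - \frac{66186 i \sqrt{498}}{13946092327084513} \approx 0.00097073 - 1.0591 \cdot 10^{-10} i$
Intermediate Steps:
$a{\left(P \right)} = -9 + \sqrt{-622 + P}$ ($a{\left(P \right)} = -9 + \sqrt{P - 622} = -9 + \sqrt{-622 + P}$)
$j = 720$ ($j = 12 + 2 \cdot 354 = 12 + 708 = 720$)
$F{\left(S \right)} = 720 S^{2}$
$\frac{21801 + 176757}{F{\left(-533 \right)} + a{\left(124 \right)}} = \frac{21801 + 176757}{720 \left(-533\right)^{2} - \left(9 - \sqrt{-622 + 124}\right)} = \frac{198558}{720 \cdot 284089 - \left(9 - \sqrt{-498}\right)} = \frac{198558}{204544080 - \left(9 - i \sqrt{498}\right)} = \frac{198558}{204544071 + i \sqrt{498}}$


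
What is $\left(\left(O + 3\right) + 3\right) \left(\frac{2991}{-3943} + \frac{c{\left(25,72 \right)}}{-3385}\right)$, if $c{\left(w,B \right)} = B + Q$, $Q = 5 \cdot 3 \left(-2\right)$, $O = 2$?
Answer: $- \frac{82321128}{13347055} \approx -6.1677$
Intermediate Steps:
$Q = -30$ ($Q = 15 \left(-2\right) = -30$)
$c{\left(w,B \right)} = -30 + B$ ($c{\left(w,B \right)} = B - 30 = -30 + B$)
$\left(\left(O + 3\right) + 3\right) \left(\frac{2991}{-3943} + \frac{c{\left(25,72 \right)}}{-3385}\right) = \left(\left(2 + 3\right) + 3\right) \left(\frac{2991}{-3943} + \frac{-30 + 72}{-3385}\right) = \left(5 + 3\right) \left(2991 \left(- \frac{1}{3943}\right) + 42 \left(- \frac{1}{3385}\right)\right) = 8 \left(- \frac{2991}{3943} - \frac{42}{3385}\right) = 8 \left(- \frac{10290141}{13347055}\right) = - \frac{82321128}{13347055}$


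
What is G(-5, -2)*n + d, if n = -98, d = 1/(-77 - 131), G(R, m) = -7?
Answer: 142687/208 ≈ 686.00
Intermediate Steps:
d = -1/208 (d = 1/(-208) = -1/208 ≈ -0.0048077)
G(-5, -2)*n + d = -7*(-98) - 1/208 = 686 - 1/208 = 142687/208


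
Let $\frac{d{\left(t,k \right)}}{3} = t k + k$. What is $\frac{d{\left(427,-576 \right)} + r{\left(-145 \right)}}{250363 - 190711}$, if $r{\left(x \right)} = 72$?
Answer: $- \frac{20542}{1657} \approx -12.397$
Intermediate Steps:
$d{\left(t,k \right)} = 3 k + 3 k t$ ($d{\left(t,k \right)} = 3 \left(t k + k\right) = 3 \left(k t + k\right) = 3 \left(k + k t\right) = 3 k + 3 k t$)
$\frac{d{\left(427,-576 \right)} + r{\left(-145 \right)}}{250363 - 190711} = \frac{3 \left(-576\right) \left(1 + 427\right) + 72}{250363 - 190711} = \frac{3 \left(-576\right) 428 + 72}{59652} = \left(-739584 + 72\right) \frac{1}{59652} = \left(-739512\right) \frac{1}{59652} = - \frac{20542}{1657}$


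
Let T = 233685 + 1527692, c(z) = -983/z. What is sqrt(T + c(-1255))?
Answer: sqrt(2774214043090)/1255 ≈ 1327.2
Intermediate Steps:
T = 1761377
sqrt(T + c(-1255)) = sqrt(1761377 - 983/(-1255)) = sqrt(1761377 - 983*(-1/1255)) = sqrt(1761377 + 983/1255) = sqrt(2210529118/1255) = sqrt(2774214043090)/1255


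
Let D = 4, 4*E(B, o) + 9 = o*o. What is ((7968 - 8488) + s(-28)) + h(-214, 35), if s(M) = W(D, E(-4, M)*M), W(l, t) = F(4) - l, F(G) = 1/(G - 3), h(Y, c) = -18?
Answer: -541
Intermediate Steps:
E(B, o) = -9/4 + o²/4 (E(B, o) = -9/4 + (o*o)/4 = -9/4 + o²/4)
F(G) = 1/(-3 + G)
W(l, t) = 1 - l (W(l, t) = 1/(-3 + 4) - l = 1/1 - l = 1 - l)
s(M) = -3 (s(M) = 1 - 1*4 = 1 - 4 = -3)
((7968 - 8488) + s(-28)) + h(-214, 35) = ((7968 - 8488) - 3) - 18 = (-520 - 3) - 18 = -523 - 18 = -541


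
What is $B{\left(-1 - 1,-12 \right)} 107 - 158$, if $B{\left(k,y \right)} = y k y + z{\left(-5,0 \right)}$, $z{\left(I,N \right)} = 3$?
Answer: $-30653$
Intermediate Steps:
$B{\left(k,y \right)} = 3 + k y^{2}$ ($B{\left(k,y \right)} = y k y + 3 = k y y + 3 = k y^{2} + 3 = 3 + k y^{2}$)
$B{\left(-1 - 1,-12 \right)} 107 - 158 = \left(3 + \left(-1 - 1\right) \left(-12\right)^{2}\right) 107 - 158 = \left(3 - 288\right) 107 - 158 = \left(-285\right) 107 - 158 = -30495 - 158 = -30653$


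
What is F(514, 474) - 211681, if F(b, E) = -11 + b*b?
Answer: 52504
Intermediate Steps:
F(b, E) = -11 + b**2
F(514, 474) - 211681 = (-11 + 514**2) - 211681 = (-11 + 264196) - 211681 = 264185 - 211681 = 52504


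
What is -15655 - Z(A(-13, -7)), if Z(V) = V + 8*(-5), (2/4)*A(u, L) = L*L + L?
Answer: -15699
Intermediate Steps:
A(u, L) = 2*L + 2*L² (A(u, L) = 2*(L*L + L) = 2*(L² + L) = 2*(L + L²) = 2*L + 2*L²)
Z(V) = -40 + V (Z(V) = V - 40 = -40 + V)
-15655 - Z(A(-13, -7)) = -15655 - (-40 + 2*(-7)*(1 - 7)) = -15655 - (-40 + 2*(-7)*(-6)) = -15655 - (-40 + 84) = -15655 - 1*44 = -15655 - 44 = -15699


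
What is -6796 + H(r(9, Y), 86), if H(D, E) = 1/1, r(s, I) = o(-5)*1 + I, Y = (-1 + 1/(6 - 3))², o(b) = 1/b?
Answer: -6795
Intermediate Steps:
Y = 4/9 (Y = (-1 + 1/3)² = (-1 + ⅓)² = (-⅔)² = 4/9 ≈ 0.44444)
r(s, I) = -⅕ + I (r(s, I) = 1/(-5) + I = -⅕*1 + I = -⅕ + I)
H(D, E) = 1
-6796 + H(r(9, Y), 86) = -6796 + 1 = -6795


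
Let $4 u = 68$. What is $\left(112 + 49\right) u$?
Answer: $2737$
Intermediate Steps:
$u = 17$ ($u = \frac{1}{4} \cdot 68 = 17$)
$\left(112 + 49\right) u = \left(112 + 49\right) 17 = 161 \cdot 17 = 2737$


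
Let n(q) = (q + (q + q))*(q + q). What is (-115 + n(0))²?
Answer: 13225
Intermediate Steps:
n(q) = 6*q² (n(q) = (q + 2*q)*(2*q) = (3*q)*(2*q) = 6*q²)
(-115 + n(0))² = (-115 + 6*0²)² = (-115 + 6*0)² = (-115 + 0)² = (-115)² = 13225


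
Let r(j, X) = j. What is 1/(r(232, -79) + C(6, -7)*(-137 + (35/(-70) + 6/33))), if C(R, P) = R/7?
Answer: 77/8801 ≈ 0.0087490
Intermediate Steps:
C(R, P) = R/7 (C(R, P) = R*(1/7) = R/7)
1/(r(232, -79) + C(6, -7)*(-137 + (35/(-70) + 6/33))) = 1/(232 + ((1/7)*6)*(-137 + (35/(-70) + 6/33))) = 1/(232 + 6*(-137 + (35*(-1/70) + 6*(1/33)))/7) = 1/(232 + 6*(-137 + (-1/2 + 2/11))/7) = 1/(232 + 6*(-137 - 7/22)/7) = 1/(232 + (6/7)*(-3021/22)) = 1/(232 - 9063/77) = 1/(8801/77) = 77/8801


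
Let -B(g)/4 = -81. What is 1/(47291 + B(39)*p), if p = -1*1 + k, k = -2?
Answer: 1/46319 ≈ 2.1589e-5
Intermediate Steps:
B(g) = 324 (B(g) = -4*(-81) = 324)
p = -3 (p = -1*1 - 2 = -1 - 2 = -3)
1/(47291 + B(39)*p) = 1/(47291 + 324*(-3)) = 1/(47291 - 972) = 1/46319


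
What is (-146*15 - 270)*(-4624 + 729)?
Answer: 9581700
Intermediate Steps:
(-146*15 - 270)*(-4624 + 729) = (-2190 - 270)*(-3895) = -2460*(-3895) = 9581700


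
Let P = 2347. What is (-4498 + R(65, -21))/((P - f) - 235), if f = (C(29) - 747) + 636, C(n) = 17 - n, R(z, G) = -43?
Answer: -4541/2235 ≈ -2.0318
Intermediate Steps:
f = -123 (f = ((17 - 1*29) - 747) + 636 = ((17 - 29) - 747) + 636 = (-12 - 747) + 636 = -759 + 636 = -123)
(-4498 + R(65, -21))/((P - f) - 235) = (-4498 - 43)/((2347 - 1*(-123)) - 235) = -4541/((2347 + 123) - 235) = -4541/(2470 - 235) = -4541/2235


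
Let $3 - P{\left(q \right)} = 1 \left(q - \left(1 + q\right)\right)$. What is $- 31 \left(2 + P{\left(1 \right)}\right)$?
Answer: $-186$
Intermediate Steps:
$P{\left(q \right)} = 4$ ($P{\left(q \right)} = 3 - 1 \left(q - \left(1 + q\right)\right) = 3 - 1 \left(-1\right) = 3 - -1 = 3 + 1 = 4$)
$- 31 \left(2 + P{\left(1 \right)}\right) = - 31 \left(2 + 4\right) = \left(-31\right) 6 = -186$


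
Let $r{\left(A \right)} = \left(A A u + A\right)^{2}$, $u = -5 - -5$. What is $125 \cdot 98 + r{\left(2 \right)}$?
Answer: $12254$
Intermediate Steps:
$u = 0$ ($u = -5 + 5 = 0$)
$r{\left(A \right)} = A^{2}$ ($r{\left(A \right)} = \left(A A 0 + A\right)^{2} = \left(A^{2} \cdot 0 + A\right)^{2} = \left(0 + A\right)^{2} = A^{2}$)
$125 \cdot 98 + r{\left(2 \right)} = 125 \cdot 98 + 2^{2} = 12250 + 4 = 12254$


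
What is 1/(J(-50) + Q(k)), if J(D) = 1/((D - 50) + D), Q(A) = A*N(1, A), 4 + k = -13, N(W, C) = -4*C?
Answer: -150/173401 ≈ -0.00086505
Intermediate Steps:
k = -17 (k = -4 - 13 = -17)
Q(A) = -4*A² (Q(A) = A*(-4*A) = -4*A²)
J(D) = 1/(-50 + 2*D) (J(D) = 1/((-50 + D) + D) = 1/(-50 + 2*D))
1/(J(-50) + Q(k)) = 1/(1/(2*(-25 - 50)) - 4*(-17)²) = 1/((½)/(-75) - 4*289) = 1/((½)*(-1/75) - 1156) = 1/(-1/150 - 1156) = 1/(-173401/150) = -150/173401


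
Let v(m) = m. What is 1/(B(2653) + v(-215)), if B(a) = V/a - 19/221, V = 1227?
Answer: -586313/125836535 ≈ -0.0046593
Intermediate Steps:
B(a) = -19/221 + 1227/a (B(a) = 1227/a - 19/221 = -19/221 + 1227/a)
1/(B(2653) + v(-215)) = 1/((-19/221 + 1227/2653) - 215) = 1/(220760/586313 - 215) = 1/(-125836535/586313) = -586313/125836535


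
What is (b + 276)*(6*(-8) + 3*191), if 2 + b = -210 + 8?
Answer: 37800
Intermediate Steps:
b = -204 (b = -2 + (-210 + 8) = -2 - 202 = -204)
(b + 276)*(6*(-8) + 3*191) = (-204 + 276)*(6*(-8) + 3*191) = 72*(-48 + 573) = 72*525 = 37800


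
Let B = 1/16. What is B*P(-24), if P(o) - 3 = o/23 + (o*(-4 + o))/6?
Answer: 2621/368 ≈ 7.1223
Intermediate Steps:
P(o) = 3 + o/23 + o*(-4 + o)/6 (P(o) = 3 + (o/23 + (o*(-4 + o))/6) = 3 + (o*(1/23) + (o*(-4 + o))*(⅙)) = 3 + (o/23 + o*(-4 + o)/6) = 3 + o/23 + o*(-4 + o)/6)
B = 1/16 ≈ 0.062500
B*P(-24) = (3 - 43/69*(-24) + (⅙)*(-24)²)/16 = (3 + 344/23 + (⅙)*576)/16 = (3 + 344/23 + 96)/16 = (1/16)*(2621/23) = 2621/368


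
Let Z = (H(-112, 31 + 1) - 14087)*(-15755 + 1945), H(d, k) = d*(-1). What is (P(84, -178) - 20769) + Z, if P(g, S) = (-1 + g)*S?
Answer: 192959207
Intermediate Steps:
P(g, S) = S*(-1 + g)
H(d, k) = -d
Z = 192994750 (Z = (-1*(-112) - 14087)*(-15755 + 1945) = (112 - 14087)*(-13810) = -13975*(-13810) = 192994750)
(P(84, -178) - 20769) + Z = (-178*(-1 + 84) - 20769) + 192994750 = (-178*83 - 20769) + 192994750 = (-14774 - 20769) + 192994750 = -35543 + 192994750 = 192959207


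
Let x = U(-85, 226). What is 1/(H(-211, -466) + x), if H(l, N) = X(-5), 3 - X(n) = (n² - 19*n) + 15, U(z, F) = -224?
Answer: -1/356 ≈ -0.0028090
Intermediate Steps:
X(n) = -12 - n² + 19*n (X(n) = 3 - ((n² - 19*n) + 15) = 3 - (15 + n² - 19*n) = 3 + (-15 - n² + 19*n) = -12 - n² + 19*n)
H(l, N) = -132 (H(l, N) = -12 - 1*(-5)² + 19*(-5) = -12 - 1*25 - 95 = -12 - 25 - 95 = -132)
x = -224
1/(H(-211, -466) + x) = 1/(-132 - 224) = 1/(-356) = -1/356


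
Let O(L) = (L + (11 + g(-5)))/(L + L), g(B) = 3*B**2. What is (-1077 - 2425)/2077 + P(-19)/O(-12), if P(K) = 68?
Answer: -1824406/76849 ≈ -23.740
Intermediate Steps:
O(L) = (86 + L)/(2*L) (O(L) = (L + (11 + 3*(-5)**2))/(L + L) = (L + (11 + 3*25))/((2*L)) = (L + (11 + 75))*(1/(2*L)) = (L + 86)*(1/(2*L)) = (86 + L)*(1/(2*L)) = (86 + L)/(2*L))
(-1077 - 2425)/2077 + P(-19)/O(-12) = (-1077 - 2425)/2077 + 68/(((1/2)*(86 - 12)/(-12))) = -3502*1/2077 + 68/(((1/2)*(-1/12)*74)) = -3502/2077 + 68/(-37/12) = -3502/2077 + 68*(-12/37) = -3502/2077 - 816/37 = -1824406/76849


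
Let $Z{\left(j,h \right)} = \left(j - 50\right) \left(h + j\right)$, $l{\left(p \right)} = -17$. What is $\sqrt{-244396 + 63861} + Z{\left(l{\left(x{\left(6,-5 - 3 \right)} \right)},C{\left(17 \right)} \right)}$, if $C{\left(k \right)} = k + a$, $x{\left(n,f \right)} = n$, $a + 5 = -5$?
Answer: $670 + i \sqrt{180535} \approx 670.0 + 424.89 i$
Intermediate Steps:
$a = -10$ ($a = -5 - 5 = -10$)
$C{\left(k \right)} = -10 + k$ ($C{\left(k \right)} = k - 10 = -10 + k$)
$Z{\left(j,h \right)} = \left(-50 + j\right) \left(h + j\right)$
$\sqrt{-244396 + 63861} + Z{\left(l{\left(x{\left(6,-5 - 3 \right)} \right)},C{\left(17 \right)} \right)} = \sqrt{-244396 + 63861} + \left(\left(-17\right)^{2} - 50 \left(-10 + 17\right) - -850 + \left(-10 + 17\right) \left(-17\right)\right) = \sqrt{-180535} + \left(289 - 350 + 850 + 7 \left(-17\right)\right) = i \sqrt{180535} + \left(289 - 350 + 850 - 119\right) = i \sqrt{180535} + 670 = 670 + i \sqrt{180535}$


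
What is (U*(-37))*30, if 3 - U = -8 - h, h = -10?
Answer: -1110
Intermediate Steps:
U = 1 (U = 3 - (-8 - 1*(-10)) = 3 - (-8 + 10) = 3 - 1*2 = 3 - 2 = 1)
(U*(-37))*30 = (1*(-37))*30 = -37*30 = -1110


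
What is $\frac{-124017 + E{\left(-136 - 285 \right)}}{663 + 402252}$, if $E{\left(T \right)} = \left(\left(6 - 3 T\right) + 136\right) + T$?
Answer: $- \frac{41011}{134305} \approx -0.30536$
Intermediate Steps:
$E{\left(T \right)} = 142 - 2 T$ ($E{\left(T \right)} = \left(142 - 3 T\right) + T = 142 - 2 T$)
$\frac{-124017 + E{\left(-136 - 285 \right)}}{663 + 402252} = \frac{-124017 - \left(-142 + 2 \left(-136 - 285\right)\right)}{663 + 402252} = \frac{-124017 - \left(-142 + 2 \left(-136 - 285\right)\right)}{402915} = \left(-124017 + \left(142 - -842\right)\right) \frac{1}{402915} = \left(-124017 + \left(142 + 842\right)\right) \frac{1}{402915} = \left(-124017 + 984\right) \frac{1}{402915} = \left(-123033\right) \frac{1}{402915} = - \frac{41011}{134305}$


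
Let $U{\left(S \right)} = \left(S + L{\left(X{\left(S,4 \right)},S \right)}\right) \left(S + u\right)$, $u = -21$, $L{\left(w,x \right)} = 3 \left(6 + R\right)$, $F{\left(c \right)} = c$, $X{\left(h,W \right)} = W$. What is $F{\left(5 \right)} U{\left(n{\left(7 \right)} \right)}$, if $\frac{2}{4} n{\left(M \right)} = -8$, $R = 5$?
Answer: $-3145$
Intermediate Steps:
$L{\left(w,x \right)} = 33$ ($L{\left(w,x \right)} = 3 \left(6 + 5\right) = 3 \cdot 11 = 33$)
$n{\left(M \right)} = -16$ ($n{\left(M \right)} = 2 \left(-8\right) = -16$)
$U{\left(S \right)} = \left(-21 + S\right) \left(33 + S\right)$ ($U{\left(S \right)} = \left(S + 33\right) \left(S - 21\right) = \left(33 + S\right) \left(-21 + S\right) = \left(-21 + S\right) \left(33 + S\right)$)
$F{\left(5 \right)} U{\left(n{\left(7 \right)} \right)} = 5 \left(-693 + \left(-16\right)^{2} + 12 \left(-16\right)\right) = 5 \left(-693 + 256 - 192\right) = 5 \left(-629\right) = -3145$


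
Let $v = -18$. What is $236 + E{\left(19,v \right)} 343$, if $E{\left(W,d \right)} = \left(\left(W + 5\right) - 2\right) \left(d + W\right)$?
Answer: $7782$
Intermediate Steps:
$E{\left(W,d \right)} = \left(3 + W\right) \left(W + d\right)$ ($E{\left(W,d \right)} = \left(\left(5 + W\right) - 2\right) \left(W + d\right) = \left(3 + W\right) \left(W + d\right)$)
$236 + E{\left(19,v \right)} 343 = 236 + \left(19^{2} + 3 \cdot 19 + 3 \left(-18\right) + 19 \left(-18\right)\right) 343 = 236 + \left(361 + 57 - 54 - 342\right) 343 = 236 + 22 \cdot 343 = 236 + 7546 = 7782$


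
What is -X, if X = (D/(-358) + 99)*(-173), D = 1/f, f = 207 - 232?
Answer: 153286823/8950 ≈ 17127.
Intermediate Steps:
f = -25
D = -1/25 (D = 1/(-25) = -1/25 ≈ -0.040000)
X = -153286823/8950 (X = (-1/25/(-358) + 99)*(-173) = (-1/25*(-1/358) + 99)*(-173) = (1/8950 + 99)*(-173) = (886051/8950)*(-173) = -153286823/8950 ≈ -17127.)
-X = -1*(-153286823/8950) = 153286823/8950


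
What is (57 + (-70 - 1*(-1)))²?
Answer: 144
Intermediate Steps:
(57 + (-70 - 1*(-1)))² = (57 + (-70 + 1))² = (57 - 69)² = (-12)² = 144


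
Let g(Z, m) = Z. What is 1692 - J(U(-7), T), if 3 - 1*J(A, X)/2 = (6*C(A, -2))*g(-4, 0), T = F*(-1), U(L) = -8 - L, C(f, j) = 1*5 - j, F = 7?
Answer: 1350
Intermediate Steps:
C(f, j) = 5 - j
T = -7 (T = 7*(-1) = -7)
J(A, X) = 342 (J(A, X) = 6 - 2*6*(5 - 1*(-2))*(-4) = 6 - 2*6*(5 + 2)*(-4) = 6 - 2*6*7*(-4) = 6 - 84*(-4) = 6 - 2*(-168) = 6 + 336 = 342)
1692 - J(U(-7), T) = 1692 - 1*342 = 1692 - 342 = 1350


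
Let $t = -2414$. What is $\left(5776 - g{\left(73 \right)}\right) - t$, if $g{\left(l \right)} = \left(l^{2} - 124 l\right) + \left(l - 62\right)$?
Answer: $11902$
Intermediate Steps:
$g{\left(l \right)} = -62 + l^{2} - 123 l$ ($g{\left(l \right)} = \left(l^{2} - 124 l\right) + \left(l - 62\right) = \left(l^{2} - 124 l\right) + \left(-62 + l\right) = -62 + l^{2} - 123 l$)
$\left(5776 - g{\left(73 \right)}\right) - t = \left(5776 - \left(-62 + 73^{2} - 8979\right)\right) - -2414 = \left(5776 - \left(-62 + 5329 - 8979\right)\right) + 2414 = \left(5776 - -3712\right) + 2414 = \left(5776 + 3712\right) + 2414 = 9488 + 2414 = 11902$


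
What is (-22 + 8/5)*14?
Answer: -1428/5 ≈ -285.60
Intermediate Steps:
(-22 + 8/5)*14 = -102/5*14 = -1428/5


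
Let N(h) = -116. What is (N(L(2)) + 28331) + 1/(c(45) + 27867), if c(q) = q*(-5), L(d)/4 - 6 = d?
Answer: 779919031/27642 ≈ 28215.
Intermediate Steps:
L(d) = 24 + 4*d
c(q) = -5*q
(N(L(2)) + 28331) + 1/(c(45) + 27867) = (-116 + 28331) + 1/(-5*45 + 27867) = 28215 + 1/(-225 + 27867) = 28215 + 1/27642 = 779919031/27642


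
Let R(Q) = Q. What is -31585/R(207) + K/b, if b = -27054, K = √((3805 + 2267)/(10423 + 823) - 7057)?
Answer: -31585/207 - 5*I*√8924482597/152124642 ≈ -152.58 - 0.003105*I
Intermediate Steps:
K = 5*I*√8924482597/5623 (K = √(6072/11246 - 7057) = √(6072*(1/11246) - 7057) = √(3036/5623 - 7057) = √(-39678475/5623) = 5*I*√8924482597/5623 ≈ 84.003*I)
-31585/R(207) + K/b = -31585/207 + (5*I*√8924482597/5623)/(-27054) = -31585*1/207 + (5*I*√8924482597/5623)*(-1/27054) = -31585/207 - 5*I*√8924482597/152124642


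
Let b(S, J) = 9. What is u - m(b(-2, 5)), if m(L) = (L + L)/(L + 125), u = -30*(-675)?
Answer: 1356741/67 ≈ 20250.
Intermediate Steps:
u = 20250
m(L) = 2*L/(125 + L) (m(L) = (2*L)/(125 + L) = 2*L/(125 + L))
u - m(b(-2, 5)) = 20250 - 2*9/(125 + 9) = 20250 - 2*9/134 = 20250 - 1*9/67 = 20250 - 9/67 = 1356741/67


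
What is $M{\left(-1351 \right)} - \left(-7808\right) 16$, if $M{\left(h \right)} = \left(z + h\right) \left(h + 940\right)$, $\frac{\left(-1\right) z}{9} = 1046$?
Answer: $4549343$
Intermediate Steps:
$z = -9414$ ($z = \left(-9\right) 1046 = -9414$)
$M{\left(h \right)} = \left(-9414 + h\right) \left(940 + h\right)$ ($M{\left(h \right)} = \left(-9414 + h\right) \left(h + 940\right) = \left(-9414 + h\right) \left(940 + h\right)$)
$M{\left(-1351 \right)} - \left(-7808\right) 16 = \left(-8849160 + \left(-1351\right)^{2} - -11448374\right) - \left(-7808\right) 16 = \left(-8849160 + 1825201 + 11448374\right) - -124928 = 4424415 + 124928 = 4549343$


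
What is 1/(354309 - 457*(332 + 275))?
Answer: 1/76910 ≈ 1.3002e-5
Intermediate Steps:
1/(354309 - 457*(332 + 275)) = 1/(354309 - 457*607) = 1/(354309 - 277399) = 1/76910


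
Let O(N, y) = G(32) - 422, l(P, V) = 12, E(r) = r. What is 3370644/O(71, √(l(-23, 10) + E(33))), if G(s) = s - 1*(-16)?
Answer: -1685322/187 ≈ -9012.4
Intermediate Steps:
G(s) = 16 + s (G(s) = s + 16 = 16 + s)
O(N, y) = -374 (O(N, y) = (16 + 32) - 422 = 48 - 422 = -374)
3370644/O(71, √(l(-23, 10) + E(33))) = 3370644/(-374) = 3370644*(-1/374) = -1685322/187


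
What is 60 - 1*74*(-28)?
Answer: 2132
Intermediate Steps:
60 - 1*74*(-28) = 60 - 74*(-28) = 60 + 2072 = 2132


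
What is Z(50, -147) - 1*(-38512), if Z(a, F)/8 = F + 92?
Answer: 38072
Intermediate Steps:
Z(a, F) = 736 + 8*F (Z(a, F) = 8*(F + 92) = 8*(92 + F) = 736 + 8*F)
Z(50, -147) - 1*(-38512) = (736 + 8*(-147)) - 1*(-38512) = (736 - 1176) + 38512 = -440 + 38512 = 38072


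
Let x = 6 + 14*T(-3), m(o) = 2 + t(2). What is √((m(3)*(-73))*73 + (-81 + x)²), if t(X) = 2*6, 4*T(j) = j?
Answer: I*√269183/2 ≈ 259.41*I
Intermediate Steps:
T(j) = j/4
t(X) = 12
m(o) = 14 (m(o) = 2 + 12 = 14)
x = -9/2 (x = 6 + 14*((¼)*(-3)) = 6 + 14*(-¾) = 6 - 21/2 = -9/2 ≈ -4.5000)
√((m(3)*(-73))*73 + (-81 + x)²) = √((14*(-73))*73 + (-81 - 9/2)²) = √(-1022*73 + (-171/2)²) = √(-74606 + 29241/4) = √(-269183/4) = I*√269183/2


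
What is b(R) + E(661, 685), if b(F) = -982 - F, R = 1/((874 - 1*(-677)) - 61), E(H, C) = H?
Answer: -478291/1490 ≈ -321.00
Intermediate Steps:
R = 1/1490 (R = 1/((874 + 677) - 61) = 1/(1551 - 61) = 1/1490 ≈ 0.00067114)
b(R) + E(661, 685) = (-982 - 1*1/1490) + 661 = (-982 - 1/1490) + 661 = -1463181/1490 + 661 = -478291/1490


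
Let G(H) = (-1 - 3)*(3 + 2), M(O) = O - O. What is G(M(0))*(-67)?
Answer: 1340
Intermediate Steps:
M(O) = 0
G(H) = -20 (G(H) = -4*5 = -20)
G(M(0))*(-67) = -20*(-67) = 1340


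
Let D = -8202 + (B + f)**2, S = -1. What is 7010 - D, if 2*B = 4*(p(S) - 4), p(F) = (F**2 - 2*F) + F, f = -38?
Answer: 13448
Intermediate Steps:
p(F) = F**2 - F
B = -4 (B = (4*(-(-1 - 1) - 4))/2 = (4*(-1*(-2) - 4))/2 = (4*(2 - 4))/2 = (4*(-2))/2 = (1/2)*(-8) = -4)
D = -6438 (D = -8202 + (-4 - 38)**2 = -8202 + (-42)**2 = -8202 + 1764 = -6438)
7010 - D = 7010 - 1*(-6438) = 7010 + 6438 = 13448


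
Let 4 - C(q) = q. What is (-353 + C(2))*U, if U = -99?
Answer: 34749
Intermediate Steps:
C(q) = 4 - q
(-353 + C(2))*U = (-353 + (4 - 1*2))*(-99) = (-353 + (4 - 2))*(-99) = (-353 + 2)*(-99) = -351*(-99) = 34749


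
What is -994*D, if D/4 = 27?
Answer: -107352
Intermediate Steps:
D = 108 (D = 4*27 = 108)
-994*D = -994*108 = -107352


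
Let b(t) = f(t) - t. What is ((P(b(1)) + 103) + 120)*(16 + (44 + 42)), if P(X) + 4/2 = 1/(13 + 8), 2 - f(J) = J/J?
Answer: 157828/7 ≈ 22547.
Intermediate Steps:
f(J) = 1 (f(J) = 2 - J/J = 2 - 1*1 = 2 - 1 = 1)
b(t) = 1 - t
P(X) = -41/21 (P(X) = -2 + 1/(13 + 8) = -2 + 1/21 = -41/21)
((P(b(1)) + 103) + 120)*(16 + (44 + 42)) = ((-41/21 + 103) + 120)*(16 + (44 + 42)) = (2122/21 + 120)*(16 + 86) = (4642/21)*102 = 157828/7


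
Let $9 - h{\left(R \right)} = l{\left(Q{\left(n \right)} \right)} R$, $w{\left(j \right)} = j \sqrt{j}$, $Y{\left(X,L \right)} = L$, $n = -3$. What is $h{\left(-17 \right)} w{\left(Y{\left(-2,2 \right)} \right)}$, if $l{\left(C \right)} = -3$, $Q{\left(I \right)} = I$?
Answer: $- 84 \sqrt{2} \approx -118.79$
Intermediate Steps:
$w{\left(j \right)} = j^{\frac{3}{2}}$
$h{\left(R \right)} = 9 + 3 R$ ($h{\left(R \right)} = 9 - - 3 R = 9 + 3 R$)
$h{\left(-17 \right)} w{\left(Y{\left(-2,2 \right)} \right)} = \left(9 + 3 \left(-17\right)\right) 2^{\frac{3}{2}} = \left(9 - 51\right) 2 \sqrt{2} = - 42 \cdot 2 \sqrt{2} = - 84 \sqrt{2}$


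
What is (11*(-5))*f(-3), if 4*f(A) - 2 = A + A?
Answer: 55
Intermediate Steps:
f(A) = 1/2 + A/2 (f(A) = 1/2 + (A + A)/4 = 1/2 + (2*A)/4 = 1/2 + A/2)
(11*(-5))*f(-3) = (11*(-5))*(1/2 + (1/2)*(-3)) = -55*(1/2 - 3/2) = -55*(-1) = 55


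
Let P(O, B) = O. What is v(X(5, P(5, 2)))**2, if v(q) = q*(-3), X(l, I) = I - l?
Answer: 0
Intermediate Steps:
v(q) = -3*q
v(X(5, P(5, 2)))**2 = (-3*(5 - 1*5))**2 = (-3*(5 - 5))**2 = (-3*0)**2 = 0**2 = 0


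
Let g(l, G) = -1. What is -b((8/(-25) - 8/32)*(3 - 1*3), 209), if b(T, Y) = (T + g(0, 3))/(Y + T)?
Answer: 1/209 ≈ 0.0047847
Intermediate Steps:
b(T, Y) = (-1 + T)/(T + Y) (b(T, Y) = (T - 1)/(Y + T) = (-1 + T)/(T + Y))
-b((8/(-25) - 8/32)*(3 - 1*3), 209) = -(-1 + (8/(-25) - 8/32)*(3 - 1*3))/((8/(-25) - 8/32)*(3 - 1*3) + 209) = -(-1 + (8*(-1/25) - 8*1/32)*(3 - 3))/((8*(-1/25) - 8*1/32)*(3 - 3) + 209) = -(-1 + (-8/25 - ¼)*0)/((-8/25 - ¼)*0 + 209) = -(-1 - 57/100*0)/(-57/100*0 + 209) = -(-1 + 0)/(0 + 209) = -(-1)/209 = -1*(-1/209) = 1/209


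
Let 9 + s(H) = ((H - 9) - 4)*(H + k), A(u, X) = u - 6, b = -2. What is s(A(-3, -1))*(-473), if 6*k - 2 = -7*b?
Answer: -184943/3 ≈ -61648.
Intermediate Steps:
A(u, X) = -6 + u
k = 8/3 (k = ⅓ + (-7*(-2))/6 = ⅓ + (⅙)*14 = ⅓ + 7/3 = 8/3 ≈ 2.6667)
s(H) = -9 + (-13 + H)*(8/3 + H) (s(H) = -9 + ((H - 9) - 4)*(H + 8/3) = -9 + ((-9 + H) - 4)*(8/3 + H) = -9 + (-13 + H)*(8/3 + H))
s(A(-3, -1))*(-473) = (-131/3 + (-6 - 3)² - 31*(-6 - 3)/3)*(-473) = (-131/3 + (-9)² - 31/3*(-9))*(-473) = (-131/3 + 81 + 93)*(-473) = (391/3)*(-473) = -184943/3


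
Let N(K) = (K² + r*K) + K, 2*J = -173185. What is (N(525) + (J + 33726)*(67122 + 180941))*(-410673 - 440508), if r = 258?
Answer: 22324453503707199/2 ≈ 1.1162e+16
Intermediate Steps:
J = -173185/2 (J = (½)*(-173185) = -173185/2 ≈ -86593.)
N(K) = K² + 259*K (N(K) = (K² + 258*K) + K = K² + 259*K)
(N(525) + (J + 33726)*(67122 + 180941))*(-410673 - 440508) = (525*(259 + 525) + (-173185/2 + 33726)*(67122 + 180941))*(-410673 - 440508) = (525*784 - 105733/2*248063)*(-851181) = (411600 - 26228445179/2)*(-851181) = -26227621979/2*(-851181) = 22324453503707199/2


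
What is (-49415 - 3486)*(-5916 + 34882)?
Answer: -1532330366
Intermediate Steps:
(-49415 - 3486)*(-5916 + 34882) = -52901*28966 = -1532330366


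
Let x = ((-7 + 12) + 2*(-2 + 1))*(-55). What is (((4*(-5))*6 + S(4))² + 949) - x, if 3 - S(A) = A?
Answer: 15755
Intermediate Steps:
S(A) = 3 - A
x = -165 (x = (5 + 2*(-1))*(-55) = (5 - 2)*(-55) = 3*(-55) = -165)
(((4*(-5))*6 + S(4))² + 949) - x = (((4*(-5))*6 + (3 - 1*4))² + 949) - 1*(-165) = ((-20*6 + (3 - 4))² + 949) + 165 = ((-120 - 1)² + 949) + 165 = ((-121)² + 949) + 165 = (14641 + 949) + 165 = 15590 + 165 = 15755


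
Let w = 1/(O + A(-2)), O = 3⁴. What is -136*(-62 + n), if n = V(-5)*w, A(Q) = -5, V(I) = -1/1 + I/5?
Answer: 160276/19 ≈ 8435.6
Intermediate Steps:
V(I) = -1 + I/5 (V(I) = -1*1 + I*(⅕) = -1 + I/5)
O = 81
w = 1/76 (w = 1/(81 - 5) = 1/76 ≈ 0.013158)
n = -1/38 (n = (-1 + (⅕)*(-5))*(1/76) = (-1 - 1)*(1/76) = -2*1/76 = -1/38 ≈ -0.026316)
-136*(-62 + n) = -136*(-62 - 1/38) = -136*(-2357/38) = 160276/19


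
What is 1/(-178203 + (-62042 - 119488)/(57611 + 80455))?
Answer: -23011/4100659488 ≈ -5.6115e-6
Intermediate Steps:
1/(-178203 + (-62042 - 119488)/(57611 + 80455)) = 1/(-178203 - 181530/138066) = 1/(-178203 - 181530*1/138066) = 1/(-178203 - 30255/23011) = 1/(-4100659488/23011) = -23011/4100659488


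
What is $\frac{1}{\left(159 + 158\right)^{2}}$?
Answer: $\frac{1}{100489} \approx 9.9513 \cdot 10^{-6}$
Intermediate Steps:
$\frac{1}{\left(159 + 158\right)^{2}} = \frac{1}{317^{2}} = \frac{1}{100489}$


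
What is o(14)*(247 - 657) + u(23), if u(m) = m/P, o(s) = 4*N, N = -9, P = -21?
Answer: 309937/21 ≈ 14759.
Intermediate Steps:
o(s) = -36 (o(s) = 4*(-9) = -36)
u(m) = -m/21 (u(m) = m/(-21) = m*(-1/21) = -m/21)
o(14)*(247 - 657) + u(23) = -36*(247 - 657) - 1/21*23 = -36*(-410) - 23/21 = 14760 - 23/21 = 309937/21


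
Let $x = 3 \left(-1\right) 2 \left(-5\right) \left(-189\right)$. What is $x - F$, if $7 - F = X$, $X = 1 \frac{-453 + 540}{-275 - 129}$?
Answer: $- \frac{2293595}{404} \approx -5677.2$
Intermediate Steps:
$X = - \frac{87}{404}$ ($X = 1 \frac{87}{-404} = 1 \cdot 87 \left(- \frac{1}{404}\right) = 1 \left(- \frac{87}{404}\right) = - \frac{87}{404} \approx -0.21535$)
$F = \frac{2915}{404}$ ($F = 7 - - \frac{87}{404} = 7 + \frac{87}{404} = \frac{2915}{404} \approx 7.2153$)
$x = -5670$ ($x = \left(-3\right) 2 \left(-5\right) \left(-189\right) = \left(-6\right) \left(-5\right) \left(-189\right) = 30 \left(-189\right) = -5670$)
$x - F = -5670 - \frac{2915}{404} = - \frac{2293595}{404}$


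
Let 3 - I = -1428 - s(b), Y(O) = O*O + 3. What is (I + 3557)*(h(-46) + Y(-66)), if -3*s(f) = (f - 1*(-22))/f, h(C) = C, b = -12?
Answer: 387259957/18 ≈ 2.1514e+7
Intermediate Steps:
Y(O) = 3 + O**2 (Y(O) = O**2 + 3 = 3 + O**2)
s(f) = -(22 + f)/(3*f) (s(f) = -(f - 1*(-22))/(3*f) = -(f + 22)/(3*f) = -(22 + f)/(3*f))
I = 25763/18 (I = 3 - (-1428 - (-22 - 1*(-12))/(3*(-12))) = 3 - (-1428 - (-1)*(-22 + 12)/(3*12)) = 3 - (-1428 - (-1)*(-10)/(3*12)) = 3 - (-1428 - 1*5/18) = 3 - (-1428 - 5/18) = 3 - 1*(-25709/18) = 3 + 25709/18 = 25763/18 ≈ 1431.3)
(I + 3557)*(h(-46) + Y(-66)) = (25763/18 + 3557)*(-46 + (3 + (-66)**2)) = 89789*(-46 + (3 + 4356))/18 = 89789*(-46 + 4359)/18 = (89789/18)*4313 = 387259957/18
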